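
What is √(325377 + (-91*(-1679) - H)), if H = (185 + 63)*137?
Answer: √444190 ≈ 666.48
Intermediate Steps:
H = 33976 (H = 248*137 = 33976)
√(325377 + (-91*(-1679) - H)) = √(325377 + (-91*(-1679) - 1*33976)) = √(325377 + (152789 - 33976)) = √(325377 + 118813) = √444190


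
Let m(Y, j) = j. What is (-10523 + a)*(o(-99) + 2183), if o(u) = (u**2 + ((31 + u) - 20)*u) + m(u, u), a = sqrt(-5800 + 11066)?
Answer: -216742231 + 20597*sqrt(5266) ≈ -2.1525e+8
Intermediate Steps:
a = sqrt(5266) ≈ 72.567
o(u) = u + u**2 + u*(11 + u) (o(u) = (u**2 + ((31 + u) - 20)*u) + u = (u**2 + (11 + u)*u) + u = (u**2 + u*(11 + u)) + u = u + u**2 + u*(11 + u))
(-10523 + a)*(o(-99) + 2183) = (-10523 + sqrt(5266))*(2*(-99)*(6 - 99) + 2183) = (-10523 + sqrt(5266))*(2*(-99)*(-93) + 2183) = (-10523 + sqrt(5266))*(18414 + 2183) = (-10523 + sqrt(5266))*20597 = -216742231 + 20597*sqrt(5266)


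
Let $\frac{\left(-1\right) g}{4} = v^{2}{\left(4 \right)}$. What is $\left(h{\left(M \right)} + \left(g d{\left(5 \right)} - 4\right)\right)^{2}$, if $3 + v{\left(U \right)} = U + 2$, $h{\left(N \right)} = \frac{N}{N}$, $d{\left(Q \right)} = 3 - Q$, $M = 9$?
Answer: $4761$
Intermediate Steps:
$h{\left(N \right)} = 1$
$v{\left(U \right)} = -1 + U$ ($v{\left(U \right)} = -3 + \left(U + 2\right) = -3 + \left(2 + U\right) = -1 + U$)
$g = -36$ ($g = - 4 \left(-1 + 4\right)^{2} = - 4 \cdot 3^{2} = \left(-4\right) 9 = -36$)
$\left(h{\left(M \right)} + \left(g d{\left(5 \right)} - 4\right)\right)^{2} = \left(1 - \left(4 + 36 \left(3 - 5\right)\right)\right)^{2} = \left(1 - -68\right)^{2} = \left(1 + \left(72 - 4\right)\right)^{2} = \left(1 + 68\right)^{2} = 69^{2} = 4761$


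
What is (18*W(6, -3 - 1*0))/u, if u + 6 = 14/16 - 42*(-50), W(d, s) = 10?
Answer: 1440/16759 ≈ 0.085924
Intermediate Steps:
u = 16759/8 (u = -6 + (14/16 - 42*(-50)) = -6 + (14*(1/16) + 2100) = -6 + (7/8 + 2100) = -6 + 16807/8 = 16759/8 ≈ 2094.9)
(18*W(6, -3 - 1*0))/u = (18*10)/(16759/8) = 180*(8/16759) = 1440/16759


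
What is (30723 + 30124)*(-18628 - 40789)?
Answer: -3615346199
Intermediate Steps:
(30723 + 30124)*(-18628 - 40789) = 60847*(-59417) = -3615346199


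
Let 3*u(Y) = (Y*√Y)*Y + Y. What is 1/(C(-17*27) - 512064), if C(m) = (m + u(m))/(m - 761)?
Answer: -5645594896/2890919841000021 + 70516*I*√51/107071105222223 ≈ -1.9529e-6 + 4.7033e-9*I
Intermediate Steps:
u(Y) = Y/3 + Y^(5/2)/3 (u(Y) = ((Y*√Y)*Y + Y)/3 = (Y^(3/2)*Y + Y)/3 = (Y^(5/2) + Y)/3 = (Y + Y^(5/2))/3 = Y/3 + Y^(5/2)/3)
C(m) = (m^(5/2)/3 + 4*m/3)/(-761 + m) (C(m) = (m + (m/3 + m^(5/2)/3))/(m - 761) = (m^(5/2)/3 + 4*m/3)/(-761 + m))
1/(C(-17*27) - 512064) = 1/(((-17*27)^(5/2) + 4*(-17*27))/(3*(-761 - 17*27)) - 512064) = 1/(((-459)^(5/2) + 4*(-459))/(3*(-761 - 459)) - 512064) = 1/((⅓)*(632043*I*√51 - 1836)/(-1220) - 512064) = 1/((⅓)*(-1/1220)*(-1836 + 632043*I*√51) - 512064) = 1/((153/305 - 210681*I*√51/1220) - 512064) = 1/(-156179367/305 - 210681*I*√51/1220)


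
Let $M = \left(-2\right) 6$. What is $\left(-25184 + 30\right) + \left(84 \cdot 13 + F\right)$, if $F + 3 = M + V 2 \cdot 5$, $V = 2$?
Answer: $-24057$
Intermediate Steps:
$M = -12$
$F = 5$ ($F = -3 - \left(12 - 2 \cdot 2 \cdot 5\right) = -3 + \left(-12 + 4 \cdot 5\right) = -3 + \left(-12 + 20\right) = -3 + 8 = 5$)
$\left(-25184 + 30\right) + \left(84 \cdot 13 + F\right) = \left(-25184 + 30\right) + \left(84 \cdot 13 + 5\right) = -25154 + \left(1092 + 5\right) = -25154 + 1097 = -24057$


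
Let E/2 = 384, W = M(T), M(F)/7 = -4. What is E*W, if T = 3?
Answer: -21504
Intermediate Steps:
M(F) = -28 (M(F) = 7*(-4) = -28)
W = -28
E = 768 (E = 2*384 = 768)
E*W = 768*(-28) = -21504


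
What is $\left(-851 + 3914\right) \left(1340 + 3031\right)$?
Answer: $13388373$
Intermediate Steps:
$\left(-851 + 3914\right) \left(1340 + 3031\right) = 3063 \cdot 4371 = 13388373$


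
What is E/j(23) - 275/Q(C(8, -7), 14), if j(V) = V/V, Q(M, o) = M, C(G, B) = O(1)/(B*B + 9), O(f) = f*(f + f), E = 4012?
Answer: -3963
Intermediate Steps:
O(f) = 2*f**2 (O(f) = f*(2*f) = 2*f**2)
C(G, B) = 2/(9 + B**2) (C(G, B) = (2*1**2)/(B*B + 9) = (2*1)/(B**2 + 9) = 2/(9 + B**2))
j(V) = 1
E/j(23) - 275/Q(C(8, -7), 14) = 4012/1 - 275/(2/(9 + (-7)**2)) = 4012*1 - 275/(2/(9 + 49)) = 4012 - 275/(2/58) = 4012 - 275/(2*(1/58)) = 4012 - 275/1/29 = 4012 - 275*29 = 4012 - 7975 = -3963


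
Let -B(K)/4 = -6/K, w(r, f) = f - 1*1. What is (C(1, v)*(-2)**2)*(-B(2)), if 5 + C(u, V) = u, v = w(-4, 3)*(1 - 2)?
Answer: 192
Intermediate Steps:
w(r, f) = -1 + f (w(r, f) = f - 1 = -1 + f)
v = -2 (v = (-1 + 3)*(1 - 2) = 2*(-1) = -2)
C(u, V) = -5 + u
B(K) = 24/K (B(K) = -(-24)/K = 24/K)
(C(1, v)*(-2)**2)*(-B(2)) = ((-5 + 1)*(-2)**2)*(-24/2) = (-4*4)*(-24/2) = -(-16)*12 = -16*(-12) = 192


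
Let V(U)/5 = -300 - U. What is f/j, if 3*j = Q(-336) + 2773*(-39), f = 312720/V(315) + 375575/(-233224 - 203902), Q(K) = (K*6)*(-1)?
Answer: 9190195723/3170162332910 ≈ 0.0028990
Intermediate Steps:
V(U) = -1500 - 5*U (V(U) = 5*(-300 - U) = -1500 - 5*U)
Q(K) = -6*K (Q(K) = (6*K)*(-1) = -6*K)
f = -9190195723/89610830 (f = 312720/(-1500 - 5*315) + 375575/(-233224 - 203902) = 312720/(-1500 - 1575) + 375575/(-437126) = 312720/(-3075) + 375575*(-1/437126) = 312720*(-1/3075) - 375575/437126 = -20848/205 - 375575/437126 = -9190195723/89610830 ≈ -102.56)
j = -35377 (j = (-6*(-336) + 2773*(-39))/3 = (2016 - 108147)/3 = (⅓)*(-106131) = -35377)
f/j = -9190195723/89610830/(-35377) = -9190195723/89610830*(-1/35377) = 9190195723/3170162332910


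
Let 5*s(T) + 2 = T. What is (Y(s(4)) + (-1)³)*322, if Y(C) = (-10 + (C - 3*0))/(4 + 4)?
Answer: -3542/5 ≈ -708.40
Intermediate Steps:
s(T) = -⅖ + T/5
Y(C) = -5/4 + C/8 (Y(C) = (-10 + (C + 0))/8 = (-10 + C)*(⅛) = -5/4 + C/8)
(Y(s(4)) + (-1)³)*322 = ((-5/4 + (-⅖ + (⅕)*4)/8) + (-1)³)*322 = ((-5/4 + (-⅖ + ⅘)/8) - 1)*322 = ((-5/4 + (⅛)*(⅖)) - 1)*322 = ((-5/4 + 1/20) - 1)*322 = (-6/5 - 1)*322 = -11/5*322 = -3542/5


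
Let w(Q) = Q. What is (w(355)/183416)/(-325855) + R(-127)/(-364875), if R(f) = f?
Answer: 1518056419147/4361498334123000 ≈ 0.00034806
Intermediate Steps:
(w(355)/183416)/(-325855) + R(-127)/(-364875) = (355/183416)/(-325855) - 127/(-364875) = (355*(1/183416))*(-1/325855) - 127*(-1/364875) = (355/183416)*(-1/325855) + 127/364875 = -71/11953404136 + 127/364875 = 1518056419147/4361498334123000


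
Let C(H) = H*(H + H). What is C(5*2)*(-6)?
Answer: -1200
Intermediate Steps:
C(H) = 2*H**2 (C(H) = H*(2*H) = 2*H**2)
C(5*2)*(-6) = (2*(5*2)**2)*(-6) = (2*10**2)*(-6) = (2*100)*(-6) = 200*(-6) = -1200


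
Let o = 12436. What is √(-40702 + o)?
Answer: I*√28266 ≈ 168.13*I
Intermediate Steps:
√(-40702 + o) = √(-40702 + 12436) = √(-28266) = I*√28266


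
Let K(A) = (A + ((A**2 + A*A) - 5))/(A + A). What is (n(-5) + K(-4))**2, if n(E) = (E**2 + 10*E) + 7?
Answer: 27889/64 ≈ 435.77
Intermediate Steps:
n(E) = 7 + E**2 + 10*E
K(A) = (-5 + A + 2*A**2)/(2*A) (K(A) = (A + ((A**2 + A**2) - 5))/((2*A)) = (A + (2*A**2 - 5))*(1/(2*A)) = (A + (-5 + 2*A**2))*(1/(2*A)) = (-5 + A + 2*A**2)*(1/(2*A)) = (-5 + A + 2*A**2)/(2*A))
(n(-5) + K(-4))**2 = ((7 + (-5)**2 + 10*(-5)) + (1/2 - 4 - 5/2/(-4)))**2 = ((7 + 25 - 50) + (1/2 - 4 - 5/2*(-1/4)))**2 = (-18 + (1/2 - 4 + 5/8))**2 = (-18 - 23/8)**2 = (-167/8)**2 = 27889/64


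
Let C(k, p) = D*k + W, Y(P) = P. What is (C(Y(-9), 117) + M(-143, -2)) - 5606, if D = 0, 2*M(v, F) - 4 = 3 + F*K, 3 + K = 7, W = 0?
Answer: -11213/2 ≈ -5606.5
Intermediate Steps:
K = 4 (K = -3 + 7 = 4)
M(v, F) = 7/2 + 2*F (M(v, F) = 2 + (3 + F*4)/2 = 2 + (3 + 4*F)/2 = 2 + (3/2 + 2*F) = 7/2 + 2*F)
C(k, p) = 0 (C(k, p) = 0*k + 0 = 0 + 0 = 0)
(C(Y(-9), 117) + M(-143, -2)) - 5606 = (0 + (7/2 + 2*(-2))) - 5606 = (0 + (7/2 - 4)) - 5606 = (0 - 1/2) - 5606 = -1/2 - 5606 = -11213/2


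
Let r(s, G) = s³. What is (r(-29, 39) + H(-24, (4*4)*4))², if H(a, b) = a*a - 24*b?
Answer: 642571801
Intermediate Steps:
H(a, b) = a² - 24*b
(r(-29, 39) + H(-24, (4*4)*4))² = ((-29)³ + ((-24)² - 24*4*4*4))² = (-24389 + (576 - 384*4))² = (-24389 + (576 - 24*64))² = (-24389 + (576 - 1536))² = (-24389 - 960)² = (-25349)² = 642571801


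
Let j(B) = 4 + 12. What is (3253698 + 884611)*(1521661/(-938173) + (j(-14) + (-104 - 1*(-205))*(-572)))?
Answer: -224241065988169741/938173 ≈ -2.3902e+11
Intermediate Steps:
j(B) = 16
(3253698 + 884611)*(1521661/(-938173) + (j(-14) + (-104 - 1*(-205))*(-572))) = (3253698 + 884611)*(1521661/(-938173) + (16 + (-104 - 1*(-205))*(-572))) = 4138309*(1521661*(-1/938173) + (16 + (-104 + 205)*(-572))) = 4138309*(-1521661/938173 + (16 + 101*(-572))) = 4138309*(-1521661/938173 + (16 - 57772)) = 4138309*(-1521661/938173 - 57756) = 4138309*(-54186641449/938173) = -224241065988169741/938173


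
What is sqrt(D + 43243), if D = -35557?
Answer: 3*sqrt(854) ≈ 87.670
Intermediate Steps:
sqrt(D + 43243) = sqrt(-35557 + 43243) = sqrt(7686) = 3*sqrt(854)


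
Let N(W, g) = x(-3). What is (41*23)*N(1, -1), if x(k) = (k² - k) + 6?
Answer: 16974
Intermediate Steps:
x(k) = 6 + k² - k
N(W, g) = 18 (N(W, g) = 6 + (-3)² - 1*(-3) = 6 + 9 + 3 = 18)
(41*23)*N(1, -1) = (41*23)*18 = 943*18 = 16974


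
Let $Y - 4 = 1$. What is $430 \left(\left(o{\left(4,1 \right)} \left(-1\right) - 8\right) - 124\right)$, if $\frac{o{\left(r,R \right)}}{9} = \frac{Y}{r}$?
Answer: $- \frac{123195}{2} \approx -61598.0$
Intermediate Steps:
$Y = 5$ ($Y = 4 + 1 = 5$)
$o{\left(r,R \right)} = \frac{45}{r}$ ($o{\left(r,R \right)} = 9 \frac{5}{r} = \frac{45}{r}$)
$430 \left(\left(o{\left(4,1 \right)} \left(-1\right) - 8\right) - 124\right) = 430 \left(\left(\frac{45}{4} \left(-1\right) - 8\right) - 124\right) = 430 \left(\left(- \frac{45}{4} - 8\right) - 124\right) = 430 \left(- \frac{77}{4} - 124\right) = 430 \left(- \frac{573}{4}\right) = - \frac{123195}{2}$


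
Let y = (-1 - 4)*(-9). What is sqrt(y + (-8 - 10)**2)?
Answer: 3*sqrt(41) ≈ 19.209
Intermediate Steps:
y = 45 (y = -5*(-9) = 45)
sqrt(y + (-8 - 10)**2) = sqrt(45 + (-8 - 10)**2) = sqrt(45 + (-18)**2) = sqrt(45 + 324) = sqrt(369) = 3*sqrt(41)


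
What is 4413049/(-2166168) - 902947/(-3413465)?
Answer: -13107853407689/7394138652120 ≈ -1.7727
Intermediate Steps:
4413049/(-2166168) - 902947/(-3413465) = 4413049*(-1/2166168) - 902947*(-1/3413465) = -4413049/2166168 + 902947/3413465 = -13107853407689/7394138652120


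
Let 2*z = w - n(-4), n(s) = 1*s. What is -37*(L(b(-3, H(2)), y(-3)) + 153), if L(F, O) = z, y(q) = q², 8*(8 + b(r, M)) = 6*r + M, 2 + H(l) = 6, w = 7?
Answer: -11729/2 ≈ -5864.5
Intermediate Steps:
H(l) = 4 (H(l) = -2 + 6 = 4)
n(s) = s
b(r, M) = -8 + M/8 + 3*r/4 (b(r, M) = -8 + (6*r + M)/8 = -8 + (M + 6*r)/8 = -8 + (M/8 + 3*r/4) = -8 + M/8 + 3*r/4)
z = 11/2 (z = (7 - 1*(-4))/2 = (7 + 4)/2 = (½)*11 = 11/2 ≈ 5.5000)
L(F, O) = 11/2
-37*(L(b(-3, H(2)), y(-3)) + 153) = -37*(11/2 + 153) = -37*317/2 = -11729/2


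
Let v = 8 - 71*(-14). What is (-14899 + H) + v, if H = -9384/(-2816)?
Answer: -4890571/352 ≈ -13894.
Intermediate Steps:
v = 1002 (v = 8 + 994 = 1002)
H = 1173/352 (H = -9384*(-1/2816) = 1173/352 ≈ 3.3324)
(-14899 + H) + v = (-14899 + 1173/352) + 1002 = -5243275/352 + 1002 = -4890571/352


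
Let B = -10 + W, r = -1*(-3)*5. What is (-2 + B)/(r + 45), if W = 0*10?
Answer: -⅕ ≈ -0.20000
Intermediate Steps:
r = 15 (r = 3*5 = 15)
W = 0
B = -10 (B = -10 + 0 = -10)
(-2 + B)/(r + 45) = (-2 - 10)/(15 + 45) = -12/60 = -12*1/60 = -⅕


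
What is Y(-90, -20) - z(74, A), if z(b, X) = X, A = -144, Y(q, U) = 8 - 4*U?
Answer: 232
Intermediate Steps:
Y(-90, -20) - z(74, A) = (8 - 4*(-20)) - 1*(-144) = (8 + 80) + 144 = 88 + 144 = 232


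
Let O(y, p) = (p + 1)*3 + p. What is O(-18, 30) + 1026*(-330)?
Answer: -338457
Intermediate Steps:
O(y, p) = 3 + 4*p (O(y, p) = (1 + p)*3 + p = (3 + 3*p) + p = 3 + 4*p)
O(-18, 30) + 1026*(-330) = (3 + 4*30) + 1026*(-330) = (3 + 120) - 338580 = 123 - 338580 = -338457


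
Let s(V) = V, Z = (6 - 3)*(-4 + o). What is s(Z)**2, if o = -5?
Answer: 729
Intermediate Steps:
Z = -27 (Z = (6 - 3)*(-4 - 5) = 3*(-9) = -27)
s(Z)**2 = (-27)**2 = 729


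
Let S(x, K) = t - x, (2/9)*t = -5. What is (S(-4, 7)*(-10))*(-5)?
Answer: -925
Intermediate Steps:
t = -45/2 (t = (9/2)*(-5) = -45/2 ≈ -22.500)
S(x, K) = -45/2 - x
(S(-4, 7)*(-10))*(-5) = ((-45/2 - 1*(-4))*(-10))*(-5) = ((-45/2 + 4)*(-10))*(-5) = -37/2*(-10)*(-5) = 185*(-5) = -925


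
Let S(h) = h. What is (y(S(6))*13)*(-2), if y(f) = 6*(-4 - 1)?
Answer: 780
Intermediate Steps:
y(f) = -30 (y(f) = 6*(-5) = -30)
(y(S(6))*13)*(-2) = -30*13*(-2) = -390*(-2) = 780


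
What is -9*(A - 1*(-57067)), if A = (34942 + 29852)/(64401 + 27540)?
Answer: -15740585523/30647 ≈ -5.1361e+5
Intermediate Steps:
A = 21598/30647 (A = 64794/91941 = 64794*(1/91941) = 21598/30647 ≈ 0.70473)
-9*(A - 1*(-57067)) = -9*(21598/30647 - 1*(-57067)) = -9*(21598/30647 + 57067) = -9*1748953947/30647 = -15740585523/30647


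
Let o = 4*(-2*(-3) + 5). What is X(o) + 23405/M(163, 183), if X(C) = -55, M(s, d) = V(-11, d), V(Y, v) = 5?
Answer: 4626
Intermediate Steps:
M(s, d) = 5
o = 44 (o = 4*(6 + 5) = 4*11 = 44)
X(o) + 23405/M(163, 183) = -55 + 23405/5 = -55 + 23405*(⅕) = -55 + 4681 = 4626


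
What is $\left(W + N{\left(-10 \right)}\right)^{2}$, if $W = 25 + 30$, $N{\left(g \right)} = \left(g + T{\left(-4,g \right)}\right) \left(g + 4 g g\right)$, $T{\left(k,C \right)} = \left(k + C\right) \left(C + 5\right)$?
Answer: $550137025$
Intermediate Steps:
$T{\left(k,C \right)} = \left(5 + C\right) \left(C + k\right)$ ($T{\left(k,C \right)} = \left(C + k\right) \left(5 + C\right) = \left(5 + C\right) \left(C + k\right)$)
$N{\left(g \right)} = \left(g + 4 g^{2}\right) \left(-20 + g^{2} + 2 g\right)$ ($N{\left(g \right)} = \left(g + \left(g^{2} + 5 g + 5 \left(-4\right) + g \left(-4\right)\right)\right) \left(g + 4 g g\right) = \left(g + \left(g^{2} + 5 g - 20 - 4 g\right)\right) \left(g + 4 g^{2}\right) = \left(g + \left(-20 + g + g^{2}\right)\right) \left(g + 4 g^{2}\right) = \left(-20 + g^{2} + 2 g\right) \left(g + 4 g^{2}\right) = \left(g + 4 g^{2}\right) \left(-20 + g^{2} + 2 g\right)$)
$W = 55$
$\left(W + N{\left(-10 \right)}\right)^{2} = \left(55 - 10 \left(-20 - -780 + 4 \left(-10\right)^{3} + 9 \left(-10\right)^{2}\right)\right)^{2} = \left(55 - 10 \left(-20 + 780 + 4 \left(-1000\right) + 9 \cdot 100\right)\right)^{2} = \left(55 - 10 \left(-20 + 780 - 4000 + 900\right)\right)^{2} = \left(55 - -23400\right)^{2} = \left(55 + 23400\right)^{2} = 23455^{2} = 550137025$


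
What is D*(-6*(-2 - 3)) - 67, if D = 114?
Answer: 3353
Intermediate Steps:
D*(-6*(-2 - 3)) - 67 = 114*(-6*(-2 - 3)) - 67 = 114*(-6*(-5)) - 67 = 114*30 - 67 = 3420 - 67 = 3353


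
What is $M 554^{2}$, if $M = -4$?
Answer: $-1227664$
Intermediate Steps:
$M 554^{2} = - 4 \cdot 554^{2} = \left(-4\right) 306916 = -1227664$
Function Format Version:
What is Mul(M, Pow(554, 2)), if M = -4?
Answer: -1227664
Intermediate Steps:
Mul(M, Pow(554, 2)) = Mul(-4, Pow(554, 2)) = Mul(-4, 306916) = -1227664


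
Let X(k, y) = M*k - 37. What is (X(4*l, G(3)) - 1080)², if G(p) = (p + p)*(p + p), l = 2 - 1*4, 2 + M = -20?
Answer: 885481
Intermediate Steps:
M = -22 (M = -2 - 20 = -22)
l = -2 (l = 2 - 4 = -2)
G(p) = 4*p² (G(p) = (2*p)*(2*p) = 4*p²)
X(k, y) = -37 - 22*k (X(k, y) = -22*k - 37 = -37 - 22*k)
(X(4*l, G(3)) - 1080)² = ((-37 - 88*(-2)) - 1080)² = ((-37 - 22*(-8)) - 1080)² = ((-37 + 176) - 1080)² = (139 - 1080)² = (-941)² = 885481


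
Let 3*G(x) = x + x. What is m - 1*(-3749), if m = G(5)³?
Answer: 102223/27 ≈ 3786.0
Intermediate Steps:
G(x) = 2*x/3 (G(x) = (x + x)/3 = (2*x)/3 = 2*x/3)
m = 1000/27 (m = ((⅔)*5)³ = (10/3)³ = 1000/27 ≈ 37.037)
m - 1*(-3749) = 1000/27 - 1*(-3749) = 1000/27 + 3749 = 102223/27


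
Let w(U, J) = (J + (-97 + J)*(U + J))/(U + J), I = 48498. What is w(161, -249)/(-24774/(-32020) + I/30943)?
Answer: -680023044935/4638975684 ≈ -146.59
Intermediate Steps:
w(U, J) = (J + (-97 + J)*(J + U))/(J + U)
w(161, -249)/(-24774/(-32020) + I/30943) = (((-249)² - 97*161 - 96*(-249) - 249*161)/(-249 + 161))/(-24774/(-32020) + 48498/30943) = ((62001 - 15617 + 23904 - 40089)/(-88))/(-24774*(-1/32020) + 48498*(1/30943)) = (-1/88*30199)/(12387/16010 + 48498/30943) = -30199/(88*1159743921/495397430) = -30199/88*495397430/1159743921 = -680023044935/4638975684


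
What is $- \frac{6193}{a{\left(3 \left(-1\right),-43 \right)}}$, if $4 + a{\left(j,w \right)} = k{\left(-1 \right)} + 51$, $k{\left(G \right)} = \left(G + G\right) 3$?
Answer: $- \frac{6193}{41} \approx -151.05$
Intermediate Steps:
$k{\left(G \right)} = 6 G$ ($k{\left(G \right)} = 2 G 3 = 6 G$)
$a{\left(j,w \right)} = 41$ ($a{\left(j,w \right)} = -4 + \left(6 \left(-1\right) + 51\right) = -4 + \left(-6 + 51\right) = -4 + 45 = 41$)
$- \frac{6193}{a{\left(3 \left(-1\right),-43 \right)}} = - \frac{6193}{41}$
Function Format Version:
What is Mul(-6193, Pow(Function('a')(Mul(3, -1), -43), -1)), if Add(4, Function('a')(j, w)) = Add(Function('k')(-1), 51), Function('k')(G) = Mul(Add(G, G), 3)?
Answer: Rational(-6193, 41) ≈ -151.05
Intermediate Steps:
Function('k')(G) = Mul(6, G) (Function('k')(G) = Mul(Mul(2, G), 3) = Mul(6, G))
Function('a')(j, w) = 41 (Function('a')(j, w) = Add(-4, Add(Mul(6, -1), 51)) = Add(-4, Add(-6, 51)) = Add(-4, 45) = 41)
Mul(-6193, Pow(Function('a')(Mul(3, -1), -43), -1)) = Mul(-6193, Pow(41, -1)) = Mul(-6193, Rational(1, 41)) = Rational(-6193, 41)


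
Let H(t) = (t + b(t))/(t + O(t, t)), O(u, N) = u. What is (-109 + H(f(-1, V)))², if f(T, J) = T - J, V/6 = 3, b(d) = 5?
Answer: 4260096/361 ≈ 11801.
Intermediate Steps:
V = 18 (V = 6*3 = 18)
H(t) = (5 + t)/(2*t) (H(t) = (t + 5)/(t + t) = (5 + t)/((2*t)) = (5 + t)*(1/(2*t)) = (5 + t)/(2*t))
(-109 + H(f(-1, V)))² = (-109 + (5 + (-1 - 1*18))/(2*(-1 - 1*18)))² = (-109 + (5 + (-1 - 18))/(2*(-1 - 18)))² = (-109 + (½)*(5 - 19)/(-19))² = (-109 + (½)*(-1/19)*(-14))² = (-109 + 7/19)² = (-2064/19)² = 4260096/361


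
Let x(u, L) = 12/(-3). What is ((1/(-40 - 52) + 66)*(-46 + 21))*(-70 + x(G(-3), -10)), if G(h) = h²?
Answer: 5615675/46 ≈ 1.2208e+5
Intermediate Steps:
x(u, L) = -4 (x(u, L) = 12*(-⅓) = -4)
((1/(-40 - 52) + 66)*(-46 + 21))*(-70 + x(G(-3), -10)) = ((1/(-40 - 52) + 66)*(-46 + 21))*(-70 - 4) = ((1/(-92) + 66)*(-25))*(-74) = ((-1/92 + 66)*(-25))*(-74) = ((6071/92)*(-25))*(-74) = -151775/92*(-74) = 5615675/46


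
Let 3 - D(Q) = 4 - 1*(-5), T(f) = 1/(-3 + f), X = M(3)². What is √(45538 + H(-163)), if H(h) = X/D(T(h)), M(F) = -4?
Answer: √409818/3 ≈ 213.39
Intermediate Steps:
X = 16 (X = (-4)² = 16)
D(Q) = -6 (D(Q) = 3 - (4 - 1*(-5)) = 3 - (4 + 5) = 3 - 1*9 = 3 - 9 = -6)
H(h) = -8/3 (H(h) = 16/(-6) = 16*(-⅙) = -8/3)
√(45538 + H(-163)) = √(45538 - 8/3) = √(136606/3) = √409818/3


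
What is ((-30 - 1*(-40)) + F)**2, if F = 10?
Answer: 400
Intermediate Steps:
((-30 - 1*(-40)) + F)**2 = ((-30 - 1*(-40)) + 10)**2 = ((-30 + 40) + 10)**2 = (10 + 10)**2 = 20**2 = 400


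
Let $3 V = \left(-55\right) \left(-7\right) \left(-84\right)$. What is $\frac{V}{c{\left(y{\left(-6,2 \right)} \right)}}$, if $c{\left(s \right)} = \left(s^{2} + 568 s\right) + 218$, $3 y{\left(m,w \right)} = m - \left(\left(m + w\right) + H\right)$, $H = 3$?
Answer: $\frac{97020}{6533} \approx 14.851$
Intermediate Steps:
$y{\left(m,w \right)} = -1 - \frac{w}{3}$ ($y{\left(m,w \right)} = \frac{m - \left(\left(m + w\right) + 3\right)}{3} = \frac{m - \left(3 + m + w\right)}{3} = \frac{-3 - w}{3} = -1 - \frac{w}{3}$)
$c{\left(s \right)} = 218 + s^{2} + 568 s$
$V = -10780$ ($V = \frac{\left(-55\right) \left(-7\right) \left(-84\right)}{3} = \frac{385 \left(-84\right)}{3} = \frac{1}{3} \left(-32340\right) = -10780$)
$\frac{V}{c{\left(y{\left(-6,2 \right)} \right)}} = - \frac{10780}{218 + \left(-1 - \frac{2}{3}\right)^{2} + 568 \left(-1 - \frac{2}{3}\right)} = - \frac{10780}{218 + \left(- \frac{5}{3}\right)^{2} + 568 \left(- \frac{5}{3}\right)} = - \frac{10780}{218 + \frac{25}{9} - \frac{2840}{3}} = - \frac{10780}{- \frac{6533}{9}} = \left(-10780\right) \left(- \frac{9}{6533}\right) = \frac{97020}{6533}$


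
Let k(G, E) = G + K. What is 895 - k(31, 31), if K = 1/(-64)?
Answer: 55297/64 ≈ 864.02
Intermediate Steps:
K = -1/64 ≈ -0.015625
k(G, E) = -1/64 + G (k(G, E) = G - 1/64 = -1/64 + G)
895 - k(31, 31) = 895 - (-1/64 + 31) = 895 - 1*1983/64 = 895 - 1983/64 = 55297/64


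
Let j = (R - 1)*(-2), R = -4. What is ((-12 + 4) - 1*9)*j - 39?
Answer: -209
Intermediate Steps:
j = 10 (j = (-4 - 1)*(-2) = -5*(-2) = 10)
((-12 + 4) - 1*9)*j - 39 = ((-12 + 4) - 1*9)*10 - 39 = (-8 - 9)*10 - 39 = -17*10 - 39 = -170 - 39 = -209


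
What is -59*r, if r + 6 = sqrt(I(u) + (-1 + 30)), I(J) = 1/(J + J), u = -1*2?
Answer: 354 - 59*sqrt(115)/2 ≈ 37.648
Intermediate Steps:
u = -2
I(J) = 1/(2*J)
r = -6 + sqrt(115)/2 (r = -6 + sqrt((1/2)/(-2) + (-1 + 30)) = -6 + sqrt((1/2)*(-1/2) + 29) = -6 + sqrt(-1/4 + 29) = -6 + sqrt(115/4) = -6 + sqrt(115)/2 ≈ -0.63810)
-59*r = -59*(-6 + sqrt(115)/2) = 354 - 59*sqrt(115)/2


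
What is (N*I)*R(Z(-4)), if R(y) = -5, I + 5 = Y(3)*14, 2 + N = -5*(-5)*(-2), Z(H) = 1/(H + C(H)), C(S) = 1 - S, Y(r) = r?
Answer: 9620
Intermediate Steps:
Z(H) = 1 (Z(H) = 1/(H + (1 - H)) = 1/1 = 1)
N = -52 (N = -2 - 5*(-5)*(-2) = -2 + 25*(-2) = -2 - 50 = -52)
I = 37 (I = -5 + 3*14 = -5 + 42 = 37)
(N*I)*R(Z(-4)) = -52*37*(-5) = -1924*(-5) = 9620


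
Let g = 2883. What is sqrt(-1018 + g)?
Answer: sqrt(1865) ≈ 43.186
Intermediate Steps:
sqrt(-1018 + g) = sqrt(-1018 + 2883) = sqrt(1865)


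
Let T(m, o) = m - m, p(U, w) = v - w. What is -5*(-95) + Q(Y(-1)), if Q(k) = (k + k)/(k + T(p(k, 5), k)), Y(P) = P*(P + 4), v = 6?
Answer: 477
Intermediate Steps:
p(U, w) = 6 - w
T(m, o) = 0
Y(P) = P*(4 + P)
Q(k) = 2 (Q(k) = (k + k)/(k + 0) = (2*k)/k = 2)
-5*(-95) + Q(Y(-1)) = -5*(-95) + 2 = 475 + 2 = 477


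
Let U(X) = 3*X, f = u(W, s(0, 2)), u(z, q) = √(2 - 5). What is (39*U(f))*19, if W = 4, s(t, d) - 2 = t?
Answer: 2223*I*√3 ≈ 3850.3*I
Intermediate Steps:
s(t, d) = 2 + t
u(z, q) = I*√3 (u(z, q) = √(-3) = I*√3)
f = I*√3 ≈ 1.732*I
(39*U(f))*19 = (39*(3*(I*√3)))*19 = (39*(3*I*√3))*19 = (117*I*√3)*19 = 2223*I*√3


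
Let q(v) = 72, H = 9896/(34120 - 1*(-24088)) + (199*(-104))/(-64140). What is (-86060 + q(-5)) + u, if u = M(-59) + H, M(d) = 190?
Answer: -10010051805361/116670660 ≈ -85798.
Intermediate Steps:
H = 57481319/116670660 (H = 9896/(34120 + 24088) - 20696*(-1/64140) = 9896/58208 + 5174/16035 = 9896*(1/58208) + 5174/16035 = 1237/7276 + 5174/16035 = 57481319/116670660 ≈ 0.49268)
u = 22224906719/116670660 (u = 190 + 57481319/116670660 = 22224906719/116670660 ≈ 190.49)
(-86060 + q(-5)) + u = (-86060 + 72) + 22224906719/116670660 = -85988 + 22224906719/116670660 = -10010051805361/116670660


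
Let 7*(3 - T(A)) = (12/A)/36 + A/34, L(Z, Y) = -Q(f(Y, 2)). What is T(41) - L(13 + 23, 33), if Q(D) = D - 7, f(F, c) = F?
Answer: 843869/29274 ≈ 28.827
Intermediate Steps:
Q(D) = -7 + D
L(Z, Y) = 7 - Y (L(Z, Y) = -(-7 + Y) = 7 - Y)
T(A) = 3 - 1/(21*A) - A/238 (T(A) = 3 - ((12/A)/36 + A/34)/7 = 3 - ((12/A)*(1/36) + A*(1/34))/7 = 3 - (1/(3*A) + A/34)/7 = 3 + (-1/(21*A) - A/238) = 3 - 1/(21*A) - A/238)
T(41) - L(13 + 23, 33) = (3 - 1/21/41 - 1/238*41) - (7 - 1*33) = (3 - 1/21*1/41 - 41/238) - (7 - 33) = (3 - 1/861 - 41/238) - 1*(-26) = 82745/29274 + 26 = 843869/29274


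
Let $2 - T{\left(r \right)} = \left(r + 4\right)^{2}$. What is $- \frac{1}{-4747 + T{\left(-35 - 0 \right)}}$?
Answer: $\frac{1}{5706} \approx 0.00017525$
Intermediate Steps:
$T{\left(r \right)} = 2 - \left(4 + r\right)^{2}$ ($T{\left(r \right)} = 2 - \left(r + 4\right)^{2} = 2 - \left(4 + r\right)^{2}$)
$- \frac{1}{-4747 + T{\left(-35 - 0 \right)}} = - \frac{1}{-4747 + \left(2 - \left(4 - 35\right)^{2}\right)} = - \frac{1}{-4747 + \left(2 - \left(-31\right)^{2}\right)} = - \frac{1}{-4747 + \left(2 - 961\right)} = - \frac{1}{-4747 - 959} = - \frac{1}{-5706} = \left(-1\right) \left(- \frac{1}{5706}\right) = \frac{1}{5706}$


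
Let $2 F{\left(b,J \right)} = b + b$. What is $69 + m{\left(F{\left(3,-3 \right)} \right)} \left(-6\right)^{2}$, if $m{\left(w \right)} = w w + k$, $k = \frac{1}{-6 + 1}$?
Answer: $\frac{1929}{5} \approx 385.8$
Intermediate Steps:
$F{\left(b,J \right)} = b$ ($F{\left(b,J \right)} = \frac{b + b}{2} = \frac{2 b}{2} = b$)
$k = - \frac{1}{5}$ ($k = \frac{1}{-5} = - \frac{1}{5} \approx -0.2$)
$m{\left(w \right)} = - \frac{1}{5} + w^{2}$ ($m{\left(w \right)} = w w - \frac{1}{5} = w^{2} - \frac{1}{5} = - \frac{1}{5} + w^{2}$)
$69 + m{\left(F{\left(3,-3 \right)} \right)} \left(-6\right)^{2} = 69 + \left(- \frac{1}{5} + 3^{2}\right) \left(-6\right)^{2} = 69 + \left(- \frac{1}{5} + 9\right) 36 = 69 + \frac{44}{5} \cdot 36 = 69 + \frac{1584}{5} = \frac{1929}{5}$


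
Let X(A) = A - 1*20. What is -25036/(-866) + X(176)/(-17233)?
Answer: 215655146/7461889 ≈ 28.901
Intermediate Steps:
X(A) = -20 + A (X(A) = A - 20 = -20 + A)
-25036/(-866) + X(176)/(-17233) = -25036/(-866) + (-20 + 176)/(-17233) = -25036*(-1/866) + 156*(-1/17233) = 12518/433 - 156/17233 = 215655146/7461889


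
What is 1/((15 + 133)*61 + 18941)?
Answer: 1/27969 ≈ 3.5754e-5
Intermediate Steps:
1/((15 + 133)*61 + 18941) = 1/(148*61 + 18941) = 1/(9028 + 18941) = 1/27969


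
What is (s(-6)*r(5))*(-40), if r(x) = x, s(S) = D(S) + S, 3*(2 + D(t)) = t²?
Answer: -800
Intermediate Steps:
D(t) = -2 + t²/3
s(S) = -2 + S + S²/3 (s(S) = (-2 + S²/3) + S = -2 + S + S²/3)
(s(-6)*r(5))*(-40) = ((-2 - 6 + (⅓)*(-6)²)*5)*(-40) = ((-2 - 6 + (⅓)*36)*5)*(-40) = ((-2 - 6 + 12)*5)*(-40) = (4*5)*(-40) = 20*(-40) = -800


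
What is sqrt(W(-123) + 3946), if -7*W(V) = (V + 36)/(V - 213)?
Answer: sqrt(3093635)/28 ≈ 62.817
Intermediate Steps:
W(V) = -(36 + V)/(7*(-213 + V)) (W(V) = -(V + 36)/(7*(V - 213)) = -(36 + V)/(7*(-213 + V)))
sqrt(W(-123) + 3946) = sqrt((-36 - 1*(-123))/(7*(-213 - 123)) + 3946) = sqrt((1/7)*(-36 + 123)/(-336) + 3946) = sqrt((1/7)*(-1/336)*87 + 3946) = sqrt(-29/784 + 3946) = sqrt(3093635/784) = sqrt(3093635)/28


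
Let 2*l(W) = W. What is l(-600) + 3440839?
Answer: 3440539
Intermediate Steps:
l(W) = W/2
l(-600) + 3440839 = (½)*(-600) + 3440839 = -300 + 3440839 = 3440539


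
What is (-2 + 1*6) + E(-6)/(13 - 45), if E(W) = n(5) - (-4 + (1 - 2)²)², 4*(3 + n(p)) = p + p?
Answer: 275/64 ≈ 4.2969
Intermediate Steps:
n(p) = -3 + p/2 (n(p) = -3 + (p + p)/4 = -3 + (2*p)/4 = -3 + p/2)
E(W) = -19/2 (E(W) = (-3 + (½)*5) - (-4 + (1 - 2)²)² = (-3 + 5/2) - (-4 + (-1)²)² = -½ - (-4 + 1)² = -½ - 1*(-3)² = -½ - 1*9 = -½ - 9 = -19/2)
(-2 + 1*6) + E(-6)/(13 - 45) = (-2 + 1*6) - 19/2/(13 - 45) = (-2 + 6) - 19/2/(-32) = 4 - 1/32*(-19/2) = 4 + 19/64 = 275/64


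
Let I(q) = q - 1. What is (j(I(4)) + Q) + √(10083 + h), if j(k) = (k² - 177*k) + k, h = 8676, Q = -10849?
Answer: -11368 + 13*√111 ≈ -11231.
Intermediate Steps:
I(q) = -1 + q
j(k) = k² - 176*k
(j(I(4)) + Q) + √(10083 + h) = ((-1 + 4)*(-176 + (-1 + 4)) - 10849) + √(10083 + 8676) = (3*(-176 + 3) - 10849) + √18759 = (3*(-173) - 10849) + 13*√111 = (-519 - 10849) + 13*√111 = -11368 + 13*√111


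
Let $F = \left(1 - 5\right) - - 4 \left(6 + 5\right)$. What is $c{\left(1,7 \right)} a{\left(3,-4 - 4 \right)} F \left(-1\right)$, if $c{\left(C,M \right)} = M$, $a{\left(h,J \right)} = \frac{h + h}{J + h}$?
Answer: $336$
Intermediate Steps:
$a{\left(h,J \right)} = \frac{2 h}{J + h}$
$F = 40$ ($F = -4 - \left(-4\right) 11 = -4 - -44 = -4 + 44 = 40$)
$c{\left(1,7 \right)} a{\left(3,-4 - 4 \right)} F \left(-1\right) = 7 \cdot 2 \cdot 3 \frac{1}{\left(-4 - 4\right) + 3} \cdot 40 \left(-1\right) = 7 \cdot 2 \cdot 3 \frac{1}{-8 + 3} \left(-40\right) = 7 \cdot 2 \cdot 3 \frac{1}{-5} \left(-40\right) = 7 \cdot 2 \cdot 3 \left(- \frac{1}{5}\right) \left(-40\right) = 7 \left(- \frac{6}{5}\right) \left(-40\right) = \left(- \frac{42}{5}\right) \left(-40\right) = 336$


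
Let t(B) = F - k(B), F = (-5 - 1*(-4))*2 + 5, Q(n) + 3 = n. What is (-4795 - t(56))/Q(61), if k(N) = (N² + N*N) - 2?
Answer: 736/29 ≈ 25.379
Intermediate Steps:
Q(n) = -3 + n
k(N) = -2 + 2*N² (k(N) = (N² + N²) - 2 = 2*N² - 2 = -2 + 2*N²)
F = 3 (F = (-5 + 4)*2 + 5 = -1*2 + 5 = -2 + 5 = 3)
t(B) = 5 - 2*B² (t(B) = 3 - (-2 + 2*B²) = 3 + (2 - 2*B²) = 5 - 2*B²)
(-4795 - t(56))/Q(61) = (-4795 - (5 - 2*56²))/(-3 + 61) = (-4795 - (5 - 2*3136))/58 = (-4795 - (5 - 6272))*(1/58) = (-4795 - 1*(-6267))*(1/58) = (-4795 + 6267)*(1/58) = 1472*(1/58) = 736/29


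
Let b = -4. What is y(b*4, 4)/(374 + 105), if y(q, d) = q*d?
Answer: -64/479 ≈ -0.13361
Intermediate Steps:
y(q, d) = d*q
y(b*4, 4)/(374 + 105) = (4*(-4*4))/(374 + 105) = (4*(-16))/479 = -64*1/479 = -64/479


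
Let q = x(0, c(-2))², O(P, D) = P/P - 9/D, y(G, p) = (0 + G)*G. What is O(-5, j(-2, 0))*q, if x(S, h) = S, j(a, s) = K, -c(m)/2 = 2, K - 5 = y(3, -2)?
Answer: 0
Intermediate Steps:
y(G, p) = G² (y(G, p) = G*G = G²)
K = 14 (K = 5 + 3² = 5 + 9 = 14)
c(m) = -4 (c(m) = -2*2 = -4)
j(a, s) = 14
O(P, D) = 1 - 9/D
q = 0 (q = 0² = 0)
O(-5, j(-2, 0))*q = ((-9 + 14)/14)*0 = ((1/14)*5)*0 = (5/14)*0 = 0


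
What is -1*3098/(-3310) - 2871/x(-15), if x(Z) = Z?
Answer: 318316/1655 ≈ 192.34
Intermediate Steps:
-1*3098/(-3310) - 2871/x(-15) = -1*3098/(-3310) - 2871/(-15) = -3098*(-1/3310) - 2871*(-1/15) = 1549/1655 + 957/5 = 318316/1655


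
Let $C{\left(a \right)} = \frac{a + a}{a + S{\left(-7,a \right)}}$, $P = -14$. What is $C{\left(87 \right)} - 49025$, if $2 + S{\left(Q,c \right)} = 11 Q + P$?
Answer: $-49054$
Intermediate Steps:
$S{\left(Q,c \right)} = -16 + 11 Q$ ($S{\left(Q,c \right)} = -2 + \left(11 Q - 14\right) = -2 + \left(-14 + 11 Q\right) = -16 + 11 Q$)
$C{\left(a \right)} = \frac{2 a}{-93 + a}$ ($C{\left(a \right)} = \frac{a + a}{a + \left(-16 + 11 \left(-7\right)\right)} = \frac{2 a}{a - 93} = \frac{2 a}{-93 + a}$)
$C{\left(87 \right)} - 49025 = 2 \cdot 87 \frac{1}{-93 + 87} - 49025 = 2 \cdot 87 \frac{1}{-6} - 49025 = 2 \cdot 87 \left(- \frac{1}{6}\right) - 49025 = -29 - 49025 = -49054$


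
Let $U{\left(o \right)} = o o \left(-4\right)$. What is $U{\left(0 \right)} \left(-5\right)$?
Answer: $0$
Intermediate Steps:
$U{\left(o \right)} = - 4 o^{2}$ ($U{\left(o \right)} = o^{2} \left(-4\right) = - 4 o^{2}$)
$U{\left(0 \right)} \left(-5\right) = - 4 \cdot 0^{2} \left(-5\right) = \left(-4\right) 0 \left(-5\right) = 0 \left(-5\right) = 0$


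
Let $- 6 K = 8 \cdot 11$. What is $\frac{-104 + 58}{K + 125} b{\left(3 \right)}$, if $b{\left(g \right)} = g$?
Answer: $- \frac{414}{331} \approx -1.2508$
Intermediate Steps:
$K = - \frac{44}{3}$ ($K = - \frac{8 \cdot 11}{6} = \left(- \frac{1}{6}\right) 88 = - \frac{44}{3} \approx -14.667$)
$\frac{-104 + 58}{K + 125} b{\left(3 \right)} = \frac{-104 + 58}{- \frac{44}{3} + 125} \cdot 3 = - \frac{46}{\frac{331}{3}} \cdot 3 = \left(-46\right) \frac{3}{331} \cdot 3 = \left(- \frac{138}{331}\right) 3 = - \frac{414}{331}$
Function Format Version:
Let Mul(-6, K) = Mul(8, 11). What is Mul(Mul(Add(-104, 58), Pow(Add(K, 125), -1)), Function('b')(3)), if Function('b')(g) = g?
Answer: Rational(-414, 331) ≈ -1.2508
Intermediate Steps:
K = Rational(-44, 3) (K = Mul(Rational(-1, 6), Mul(8, 11)) = Mul(Rational(-1, 6), 88) = Rational(-44, 3) ≈ -14.667)
Mul(Mul(Add(-104, 58), Pow(Add(K, 125), -1)), Function('b')(3)) = Mul(Mul(Add(-104, 58), Pow(Add(Rational(-44, 3), 125), -1)), 3) = Mul(Mul(-46, Pow(Rational(331, 3), -1)), 3) = Mul(Mul(-46, Rational(3, 331)), 3) = Mul(Rational(-138, 331), 3) = Rational(-414, 331)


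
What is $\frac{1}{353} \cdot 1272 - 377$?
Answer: $- \frac{131809}{353} \approx -373.4$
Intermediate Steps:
$\frac{1}{353} \cdot 1272 - 377 = \frac{1272}{353} - 377 = - \frac{131809}{353}$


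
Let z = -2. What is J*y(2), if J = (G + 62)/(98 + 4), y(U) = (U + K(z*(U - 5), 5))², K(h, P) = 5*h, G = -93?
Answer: -15872/51 ≈ -311.22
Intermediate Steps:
y(U) = (50 - 9*U)² (y(U) = (U + 5*(-2*(U - 5)))² = (U + 5*(-2*(-5 + U)))² = (U + 5*(10 - 2*U))² = (U + (50 - 10*U))² = (50 - 9*U)²)
J = -31/102 (J = (-93 + 62)/(98 + 4) = -31/102 ≈ -0.30392)
J*y(2) = -31*(50 - 9*2)²/102 = -31*(50 - 18)²/102 = -31/102*32² = -31/102*1024 = -15872/51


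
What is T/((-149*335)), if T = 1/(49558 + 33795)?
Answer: -1/4160564995 ≈ -2.4035e-10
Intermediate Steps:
T = 1/83353 ≈ 1.1997e-5
T/((-149*335)) = 1/(83353*((-149*335))) = (1/83353)/(-49915) = (1/83353)*(-1/49915) = -1/4160564995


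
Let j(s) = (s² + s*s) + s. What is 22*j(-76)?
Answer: 252472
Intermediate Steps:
j(s) = s + 2*s² (j(s) = (s² + s²) + s = 2*s² + s = s + 2*s²)
22*j(-76) = 22*(-76*(1 + 2*(-76))) = 22*(-76*(1 - 152)) = 22*(-76*(-151)) = 22*11476 = 252472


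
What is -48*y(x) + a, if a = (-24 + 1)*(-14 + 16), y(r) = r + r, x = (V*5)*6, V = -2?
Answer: 5714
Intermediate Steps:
x = -60 (x = -2*5*6 = -10*6 = -60)
y(r) = 2*r
a = -46 (a = -23*2 = -46)
-48*y(x) + a = -96*(-60) - 46 = -48*(-120) - 46 = 5760 - 46 = 5714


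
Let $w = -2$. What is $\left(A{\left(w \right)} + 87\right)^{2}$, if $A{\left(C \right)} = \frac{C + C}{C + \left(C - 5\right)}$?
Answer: $\frac{619369}{81} \approx 7646.5$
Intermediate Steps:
$A{\left(C \right)} = \frac{2 C}{-5 + 2 C}$ ($A{\left(C \right)} = \frac{2 C}{C + \left(C - 5\right)} = \frac{2 C}{C + \left(-5 + C\right)} = \frac{2 C}{-5 + 2 C}$)
$\left(A{\left(w \right)} + 87\right)^{2} = \left(2 \left(-2\right) \frac{1}{-5 + 2 \left(-2\right)} + 87\right)^{2} = \left(2 \left(-2\right) \frac{1}{-5 - 4} + 87\right)^{2} = \left(2 \left(-2\right) \frac{1}{-9} + 87\right)^{2} = \left(2 \left(-2\right) \left(- \frac{1}{9}\right) + 87\right)^{2} = \left(\frac{4}{9} + 87\right)^{2} = \left(\frac{787}{9}\right)^{2} = \frac{619369}{81}$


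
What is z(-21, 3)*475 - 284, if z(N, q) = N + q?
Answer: -8834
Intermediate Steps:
z(-21, 3)*475 - 284 = (-21 + 3)*475 - 284 = -18*475 - 284 = -8550 - 284 = -8834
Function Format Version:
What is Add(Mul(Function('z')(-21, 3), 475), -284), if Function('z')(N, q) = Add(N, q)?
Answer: -8834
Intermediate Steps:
Add(Mul(Function('z')(-21, 3), 475), -284) = Add(Mul(Add(-21, 3), 475), -284) = Add(Mul(-18, 475), -284) = Add(-8550, -284) = -8834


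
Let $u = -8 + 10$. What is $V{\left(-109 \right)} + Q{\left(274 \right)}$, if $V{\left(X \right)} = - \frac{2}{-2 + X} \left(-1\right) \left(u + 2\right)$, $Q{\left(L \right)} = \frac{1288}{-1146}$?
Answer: $- \frac{8452}{7067} \approx -1.196$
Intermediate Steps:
$Q{\left(L \right)} = - \frac{644}{573}$ ($Q{\left(L \right)} = 1288 \left(- \frac{1}{1146}\right) = - \frac{644}{573}$)
$u = 2$
$V{\left(X \right)} = \frac{8}{-2 + X}$ ($V{\left(X \right)} = - \frac{2}{-2 + X} \left(-1\right) \left(2 + 2\right) = \frac{2}{-2 + X} 4 = \frac{8}{-2 + X}$)
$V{\left(-109 \right)} + Q{\left(274 \right)} = \frac{8}{-2 - 109} - \frac{644}{573} = \frac{8}{-111} - \frac{644}{573} = 8 \left(- \frac{1}{111}\right) - \frac{644}{573} = - \frac{8}{111} - \frac{644}{573} = - \frac{8452}{7067}$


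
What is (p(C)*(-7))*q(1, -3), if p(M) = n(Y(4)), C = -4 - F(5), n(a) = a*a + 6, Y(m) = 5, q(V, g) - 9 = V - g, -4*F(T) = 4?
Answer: -2821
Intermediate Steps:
F(T) = -1 (F(T) = -1/4*4 = -1)
q(V, g) = 9 + V - g (q(V, g) = 9 + (V - g) = 9 + V - g)
n(a) = 6 + a**2 (n(a) = a**2 + 6 = 6 + a**2)
C = -3 (C = -4 - 1*(-1) = -4 + 1 = -3)
p(M) = 31 (p(M) = 6 + 5**2 = 6 + 25 = 31)
(p(C)*(-7))*q(1, -3) = (31*(-7))*(9 + 1 - 1*(-3)) = -217*(9 + 1 + 3) = -217*13 = -2821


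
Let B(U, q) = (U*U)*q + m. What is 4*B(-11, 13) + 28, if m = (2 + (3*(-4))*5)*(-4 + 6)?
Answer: 5856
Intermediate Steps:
m = -116 (m = (2 - 12*5)*2 = (2 - 60)*2 = -58*2 = -116)
B(U, q) = -116 + q*U² (B(U, q) = (U*U)*q - 116 = U²*q - 116 = q*U² - 116 = -116 + q*U²)
4*B(-11, 13) + 28 = 4*(-116 + 13*(-11)²) + 28 = 4*(-116 + 13*121) + 28 = 4*(-116 + 1573) + 28 = 4*1457 + 28 = 5828 + 28 = 5856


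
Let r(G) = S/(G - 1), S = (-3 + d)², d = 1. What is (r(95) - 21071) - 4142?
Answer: -1185009/47 ≈ -25213.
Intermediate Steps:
S = 4 (S = (-3 + 1)² = (-2)² = 4)
r(G) = 4/(-1 + G) (r(G) = 4/(G - 1) = 4/(-1 + G))
(r(95) - 21071) - 4142 = (4/(-1 + 95) - 21071) - 4142 = (4/94 - 21071) - 4142 = (4*(1/94) - 21071) - 4142 = (2/47 - 21071) - 4142 = -990335/47 - 4142 = -1185009/47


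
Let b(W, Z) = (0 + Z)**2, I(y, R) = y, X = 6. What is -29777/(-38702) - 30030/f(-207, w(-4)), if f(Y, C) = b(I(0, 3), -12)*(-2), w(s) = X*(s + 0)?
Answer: 97566403/928848 ≈ 105.04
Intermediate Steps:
w(s) = 6*s (w(s) = 6*(s + 0) = 6*s)
b(W, Z) = Z**2
f(Y, C) = -288 (f(Y, C) = (-12)**2*(-2) = 144*(-2) = -288)
-29777/(-38702) - 30030/f(-207, w(-4)) = -29777/(-38702) - 30030/(-288) = -29777*(-1/38702) - 30030*(-1/288) = 29777/38702 + 5005/48 = 97566403/928848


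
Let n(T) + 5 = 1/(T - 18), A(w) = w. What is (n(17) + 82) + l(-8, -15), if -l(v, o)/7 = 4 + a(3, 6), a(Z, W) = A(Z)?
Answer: 27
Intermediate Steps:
n(T) = -5 + 1/(-18 + T) (n(T) = -5 + 1/(T - 18) = -5 + 1/(-18 + T))
a(Z, W) = Z
l(v, o) = -49 (l(v, o) = -7*(4 + 3) = -7*7 = -49)
(n(17) + 82) + l(-8, -15) = ((91 - 5*17)/(-18 + 17) + 82) - 49 = ((91 - 85)/(-1) + 82) - 49 = (-1*6 + 82) - 49 = (-6 + 82) - 49 = 76 - 49 = 27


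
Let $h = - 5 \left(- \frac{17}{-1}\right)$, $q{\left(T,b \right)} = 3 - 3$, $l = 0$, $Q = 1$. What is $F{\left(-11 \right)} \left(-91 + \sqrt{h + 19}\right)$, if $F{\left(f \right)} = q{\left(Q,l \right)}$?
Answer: $0$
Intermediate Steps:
$q{\left(T,b \right)} = 0$ ($q{\left(T,b \right)} = 3 - 3 = 0$)
$F{\left(f \right)} = 0$
$h = -85$ ($h = - 5 \left(\left(-17\right) \left(-1\right)\right) = \left(-5\right) 17 = -85$)
$F{\left(-11 \right)} \left(-91 + \sqrt{h + 19}\right) = 0 \left(-91 + \sqrt{-85 + 19}\right) = 0 \left(-91 + \sqrt{-66}\right) = 0 \left(-91 + i \sqrt{66}\right) = 0$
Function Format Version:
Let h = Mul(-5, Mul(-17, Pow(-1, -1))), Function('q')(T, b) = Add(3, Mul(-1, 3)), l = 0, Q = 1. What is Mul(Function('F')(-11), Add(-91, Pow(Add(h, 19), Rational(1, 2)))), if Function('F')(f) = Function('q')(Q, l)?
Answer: 0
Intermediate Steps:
Function('q')(T, b) = 0 (Function('q')(T, b) = Add(3, -3) = 0)
Function('F')(f) = 0
h = -85 (h = Mul(-5, Mul(-17, -1)) = Mul(-5, 17) = -85)
Mul(Function('F')(-11), Add(-91, Pow(Add(h, 19), Rational(1, 2)))) = Mul(0, Add(-91, Pow(Add(-85, 19), Rational(1, 2)))) = Mul(0, Add(-91, Pow(-66, Rational(1, 2)))) = Mul(0, Add(-91, Mul(I, Pow(66, Rational(1, 2))))) = 0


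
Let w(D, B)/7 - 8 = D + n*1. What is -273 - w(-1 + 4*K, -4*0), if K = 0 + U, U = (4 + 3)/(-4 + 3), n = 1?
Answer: -133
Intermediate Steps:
U = -7 (U = 7/(-1) = 7*(-1) = -7)
K = -7 (K = 0 - 7 = -7)
w(D, B) = 63 + 7*D (w(D, B) = 56 + 7*(D + 1*1) = 56 + 7*(D + 1) = 56 + 7*(1 + D) = 56 + (7 + 7*D) = 63 + 7*D)
-273 - w(-1 + 4*K, -4*0) = -273 - (63 + 7*(-1 + 4*(-7))) = -273 - (63 + 7*(-1 - 28)) = -273 - (63 + 7*(-29)) = -273 - (63 - 203) = -273 - 1*(-140) = -273 + 140 = -133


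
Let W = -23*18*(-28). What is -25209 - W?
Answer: -36801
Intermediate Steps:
W = 11592 (W = -414*(-28) = 11592)
-25209 - W = -25209 - 1*11592 = -25209 - 11592 = -36801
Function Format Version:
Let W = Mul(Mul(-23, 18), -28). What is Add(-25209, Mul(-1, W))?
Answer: -36801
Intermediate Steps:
W = 11592 (W = Mul(-414, -28) = 11592)
Add(-25209, Mul(-1, W)) = Add(-25209, Mul(-1, 11592)) = Add(-25209, -11592) = -36801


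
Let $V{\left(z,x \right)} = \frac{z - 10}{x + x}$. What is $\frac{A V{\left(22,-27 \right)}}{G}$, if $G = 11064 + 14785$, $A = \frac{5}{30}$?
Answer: $- \frac{1}{697923} \approx -1.4328 \cdot 10^{-6}$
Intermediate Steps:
$V{\left(z,x \right)} = \frac{-10 + z}{2 x}$
$A = \frac{1}{6}$ ($A = 5 \cdot \frac{1}{30} = \frac{1}{6} \approx 0.16667$)
$G = 25849$
$\frac{A V{\left(22,-27 \right)}}{G} = \frac{\frac{1}{6} \frac{-10 + 22}{2 \left(-27\right)}}{25849} = \frac{\frac{1}{2} \left(- \frac{1}{27}\right) 12}{6} \cdot \frac{1}{25849} = \frac{1}{6} \left(- \frac{2}{9}\right) \frac{1}{25849} = \left(- \frac{1}{27}\right) \frac{1}{25849} = - \frac{1}{697923}$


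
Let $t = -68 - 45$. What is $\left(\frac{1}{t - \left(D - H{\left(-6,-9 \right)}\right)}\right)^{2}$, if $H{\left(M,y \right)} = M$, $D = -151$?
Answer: $\frac{1}{1024} \approx 0.00097656$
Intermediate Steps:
$t = -113$ ($t = -68 - 45 = -113$)
$\left(\frac{1}{t - \left(D - H{\left(-6,-9 \right)}\right)}\right)^{2} = \left(\frac{1}{-113 - -145}\right)^{2} = \left(\frac{1}{-113 + \left(-6 + 151\right)}\right)^{2} = \left(\frac{1}{-113 + 145}\right)^{2} = \left(\frac{1}{32}\right)^{2} = \frac{1}{1024}$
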